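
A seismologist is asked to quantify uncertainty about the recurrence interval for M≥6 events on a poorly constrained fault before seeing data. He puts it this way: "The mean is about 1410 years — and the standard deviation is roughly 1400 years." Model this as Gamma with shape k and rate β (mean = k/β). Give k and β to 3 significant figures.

For Gamma(k, rate β): mean = k/β, variance = k/β², so CV = 1/√k.
CV = SD/mean = 1400/1410 = 0.9929, hence k = 1/CV² = 1.01.
Then β = k/mean = 1.01/1410 = 0.000719.

k ≈ 1.01, β ≈ 0.000719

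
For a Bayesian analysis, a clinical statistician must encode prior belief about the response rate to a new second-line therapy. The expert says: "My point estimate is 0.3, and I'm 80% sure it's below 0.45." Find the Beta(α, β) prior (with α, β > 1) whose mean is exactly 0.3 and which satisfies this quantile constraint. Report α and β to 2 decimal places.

With mean 0.3 fixed, write α = 0.3s, β = 0.7s where s = α+β.
Need P(θ < 0.45) = 0.8 under Beta(0.3s, 0.7s). Normal approximation: (q−m)/√(m(1−m)/s) ≈ z_{0.8} = 0.842, so s ≈ 0.3·0.7·(0.842)²/(0.45−0.3)² = 6.6.
At s = 6.6: P(θ<0.45) ≈ 0.809. Adjusting to match 0.8 gives s ≈ 6.02.
So α = 0.3·6.02 ≈ 1.81, β = 0.7·6.02 ≈ 4.22.

α ≈ 1.81, β ≈ 4.22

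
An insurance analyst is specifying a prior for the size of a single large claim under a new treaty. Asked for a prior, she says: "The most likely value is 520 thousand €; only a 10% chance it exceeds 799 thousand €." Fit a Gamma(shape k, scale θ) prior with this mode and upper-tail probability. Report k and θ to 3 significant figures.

k ≈ 11.1, θ ≈ 51.4

Gamma(k,θ) with k>1 has mode (k−1)θ, so θ = 520/(k−1).
Need P(X < 799) = 0.9 with θ tied to k this way. Start at k = 2, θ = 520: P(X<799) ≈ 0.454.
Too low — raise k to concentrate. Iterating converges to k ≈ 11.1.
Then θ = 520/(11.1−1) ≈ 51.4.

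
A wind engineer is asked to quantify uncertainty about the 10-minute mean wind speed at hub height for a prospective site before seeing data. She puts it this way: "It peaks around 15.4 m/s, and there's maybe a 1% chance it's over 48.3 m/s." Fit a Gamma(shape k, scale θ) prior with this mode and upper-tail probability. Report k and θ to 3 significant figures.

k ≈ 4.41, θ ≈ 4.52

Gamma(k,θ) with k>1 has mode (k−1)θ, so θ = 15.4/(k−1).
Need P(X < 48.3) = 0.99 with θ tied to k this way. Start at k = 2, θ = 15.4: P(X<48.3) ≈ 0.820.
Too low — raise k to concentrate. Iterating converges to k ≈ 4.41.
Then θ = 15.4/(4.41−1) ≈ 4.52.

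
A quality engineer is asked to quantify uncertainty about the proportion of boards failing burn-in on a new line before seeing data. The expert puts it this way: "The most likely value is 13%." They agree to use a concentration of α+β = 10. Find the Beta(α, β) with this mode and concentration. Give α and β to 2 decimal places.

For α,β > 1 the Beta mode is (α−1)/(α+β−2). With α+β = 10, the mode is (α−1)/8.
Set (α−1)/8 = 0.13 → α = 1 + 0.13·8 = 2.04.
β = 10 − α = 7.96.

α = 2.04, β = 7.96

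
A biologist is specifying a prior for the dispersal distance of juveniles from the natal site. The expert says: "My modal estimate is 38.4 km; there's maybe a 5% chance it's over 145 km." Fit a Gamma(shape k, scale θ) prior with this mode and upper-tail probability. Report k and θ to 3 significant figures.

k ≈ 2.44, θ ≈ 26.6

Gamma(k,θ) with k>1 has mode (k−1)θ, so θ = 38.4/(k−1).
Need P(X < 145) = 0.95 with θ tied to k this way. Start at k = 2, θ = 38.4: P(X<145) ≈ 0.891.
Too low — raise k to concentrate. Iterating converges to k ≈ 2.44.
Then θ = 38.4/(2.44−1) ≈ 26.6.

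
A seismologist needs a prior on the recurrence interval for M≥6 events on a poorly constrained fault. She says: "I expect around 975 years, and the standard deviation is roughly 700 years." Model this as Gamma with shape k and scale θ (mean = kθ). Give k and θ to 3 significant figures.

k ≈ 1.94, θ ≈ 503

For Gamma(k, scale θ): mean = kθ, variance = kθ², so CV = 1/√k.
CV = SD/mean = 700/975 = 0.7179, hence k = 1/CV² = 1.94.
Then θ = mean/k = 975/1.94 = 503.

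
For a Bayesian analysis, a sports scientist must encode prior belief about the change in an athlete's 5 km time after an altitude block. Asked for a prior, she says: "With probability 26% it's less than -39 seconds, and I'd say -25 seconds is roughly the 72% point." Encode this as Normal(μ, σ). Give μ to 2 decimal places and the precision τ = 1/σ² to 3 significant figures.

μ = -31.65, τ = 0.00767

The p-quantile of Normal(μ,σ) is μ + z_p·σ, with z_{0.26} = -0.6433 and z_{0.72} = 0.5828.
Eliminate σ: μ = (z₂·x₁ − z₁·x₂)/(z₂ − z₁) = (0.5828·-39 − (-0.6433)·-25)/1.226 = -31.65.
Then σ = (x₂ − x₁)/(z₂ − z₁) = (-25 − -39)/1.226 = 11.42.
Precision τ = 1/σ² = 1/11.42² = 0.00767.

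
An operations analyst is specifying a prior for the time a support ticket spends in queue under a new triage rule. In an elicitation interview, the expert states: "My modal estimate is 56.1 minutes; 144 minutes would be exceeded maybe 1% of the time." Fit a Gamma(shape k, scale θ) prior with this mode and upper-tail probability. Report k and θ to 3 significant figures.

k ≈ 6.25, θ ≈ 10.7

Gamma(k,θ) with k>1 has mode (k−1)θ, so θ = 56.1/(k−1).
Need P(X < 144) = 0.99 with θ tied to k this way. Start at k = 2, θ = 56.1: P(X<144) ≈ 0.726.
Too low — raise k to concentrate. Iterating converges to k ≈ 6.25.
Then θ = 56.1/(6.25−1) ≈ 10.7.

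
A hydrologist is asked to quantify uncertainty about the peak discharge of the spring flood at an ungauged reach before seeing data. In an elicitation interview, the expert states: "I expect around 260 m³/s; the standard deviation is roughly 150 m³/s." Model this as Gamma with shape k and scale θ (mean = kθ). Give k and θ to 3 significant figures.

For Gamma(k, scale θ): mean = kθ, variance = kθ², so CV = 1/√k.
CV = SD/mean = 150/260 = 0.5769, hence k = 1/CV² = 3.
Then θ = mean/k = 260/3 = 86.5.

k ≈ 3, θ ≈ 86.5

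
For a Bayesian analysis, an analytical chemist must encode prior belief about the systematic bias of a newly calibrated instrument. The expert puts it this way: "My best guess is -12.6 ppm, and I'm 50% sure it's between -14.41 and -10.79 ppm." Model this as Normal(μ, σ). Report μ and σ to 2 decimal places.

μ = -12.60, σ = 2.68

A symmetric 50% interval runs μ ± z·σ with z = 0.6745.
Half-width = 1.81, so σ = 1.81/0.6745 = 2.68.
μ is the stated best guess, -12.60.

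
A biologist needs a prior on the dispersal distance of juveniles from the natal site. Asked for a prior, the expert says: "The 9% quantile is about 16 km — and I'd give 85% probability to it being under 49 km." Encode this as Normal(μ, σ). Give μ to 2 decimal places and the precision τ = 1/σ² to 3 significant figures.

The p-quantile of Normal(μ,σ) is μ + z_p·σ, with z_{0.09} = -1.341 and z_{0.85} = 1.036.
Eliminate σ: μ = (z₂·x₁ − z₁·x₂)/(z₂ − z₁) = (1.036·16 − (-1.341)·49)/2.377 = 34.61.
Then σ = (x₂ − x₁)/(z₂ − z₁) = (49 − 16)/2.377 = 13.88.
Precision τ = 1/σ² = 1/13.88² = 0.00519.

μ = 34.61, τ = 0.00519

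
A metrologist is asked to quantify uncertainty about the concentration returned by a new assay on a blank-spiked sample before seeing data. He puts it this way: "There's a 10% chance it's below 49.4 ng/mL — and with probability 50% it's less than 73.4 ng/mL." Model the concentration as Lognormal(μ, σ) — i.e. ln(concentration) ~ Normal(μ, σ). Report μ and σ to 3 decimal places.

μ ≈ 4.296, σ ≈ 0.309

If T ~ Lognormal(μ,σ) then ln T ~ Normal(μ,σ), so the p-quantile of ln T is μ + z_p·σ.
ln(49.4) = 3.9 and ln(73.4) = 4.296; z_{0.1} = -1.282, z_{0.5} = 0.
σ = (4.296 − 3.9)/(0 − (-1.282)) = 0.309.
μ = 3.9 − (-1.282)·0.309 = 4.296.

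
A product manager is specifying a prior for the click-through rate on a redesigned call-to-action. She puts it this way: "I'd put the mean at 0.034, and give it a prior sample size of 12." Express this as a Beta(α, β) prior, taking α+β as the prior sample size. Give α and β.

α = 0.408, β = 11.592

Under the effective-sample-size interpretation, Beta(α, β) has prior mean α/(α+β) and prior sample size α+β.
So α+β = 12 and α/(α+β) = 0.034, giving α = 0.034·12 = 0.408 and β = 12 − 0.408 = 11.592.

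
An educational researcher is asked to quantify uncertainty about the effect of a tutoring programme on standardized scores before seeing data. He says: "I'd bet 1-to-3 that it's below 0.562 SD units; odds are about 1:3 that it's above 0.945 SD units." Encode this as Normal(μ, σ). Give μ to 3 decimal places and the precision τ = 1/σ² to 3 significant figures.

For Normal(μ,σ), the p-quantile is μ + z_p·σ. Here z_{0.25} = -0.6745, z_{0.75} = 0.6745.
So 0.562 = μ − 0.6745σ and 0.945 = μ + 0.6745σ.
Subtracting: σ = (0.945 − 0.562)/(0.6745 − (-0.6745)) = 0.284.
Then μ = 0.562 − (-0.6745)·0.284 = 0.754.
Precision τ = 1/σ² = 1/0.2839² = 12.4.

μ = 0.754, τ = 12.4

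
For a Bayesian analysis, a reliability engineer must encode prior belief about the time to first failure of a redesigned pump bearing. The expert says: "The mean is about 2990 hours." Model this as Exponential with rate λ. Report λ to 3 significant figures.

λ ≈ 0.000334

Exponential mean = 1/λ, so λ = 1/2990.0 = 0.000334.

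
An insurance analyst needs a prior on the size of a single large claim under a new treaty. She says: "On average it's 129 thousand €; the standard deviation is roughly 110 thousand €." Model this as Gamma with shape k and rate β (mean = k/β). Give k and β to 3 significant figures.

For Gamma(k, rate β): mean = k/β, variance = k/β², so CV = 1/√k.
CV = SD/mean = 110/129 = 0.8527, hence k = 1/CV² = 1.38.
Then β = k/mean = 1.38/129 = 0.0107.

k ≈ 1.38, β ≈ 0.0107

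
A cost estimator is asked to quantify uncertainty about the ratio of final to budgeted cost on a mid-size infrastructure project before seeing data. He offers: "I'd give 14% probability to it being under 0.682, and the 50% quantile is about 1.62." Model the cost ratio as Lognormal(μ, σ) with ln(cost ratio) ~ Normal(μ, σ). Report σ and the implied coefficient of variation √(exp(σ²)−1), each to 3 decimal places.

σ ≈ 0.801, CV ≈ 0.948

If T ~ Lognormal(μ,σ) then ln T ~ Normal(μ,σ), so the p-quantile of ln T is μ + z_p·σ.
ln(0.682) = -0.3827 and ln(1.62) = 0.4824; z_{0.14} = -1.08, z_{0.5} = 0.
σ = (0.4824 − -0.3827)/(0 − (-1.08)) = 0.801.
μ = -0.3827 − (-1.08)·0.801 = 0.482.
CV = √(exp(σ²)−1) = √(exp(0.6413)−1) = 0.948.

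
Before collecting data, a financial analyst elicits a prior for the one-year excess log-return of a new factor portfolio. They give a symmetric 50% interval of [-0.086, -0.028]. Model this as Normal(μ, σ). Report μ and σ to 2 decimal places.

A symmetric 50% interval runs μ ± z·σ with z = 0.6745.
Half-width = 0.029, so σ = 0.029/0.6745 = 0.04.
μ is the interval midpoint, -0.06.

μ = -0.06, σ = 0.04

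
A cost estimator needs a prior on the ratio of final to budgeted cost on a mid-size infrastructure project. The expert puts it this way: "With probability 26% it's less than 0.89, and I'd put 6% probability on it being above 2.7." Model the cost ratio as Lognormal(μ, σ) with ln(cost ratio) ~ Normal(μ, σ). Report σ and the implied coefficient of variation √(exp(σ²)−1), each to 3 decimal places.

σ ≈ 0.505, CV ≈ 0.539

If T ~ Lognormal(μ,σ) then ln T ~ Normal(μ,σ), so the p-quantile of ln T is μ + z_p·σ.
ln(0.89) = -0.1165 and ln(2.7) = 0.9933; z_{0.26} = -0.6433, z_{0.94} = 1.555.
σ = (0.9933 − -0.1165)/(1.555 − (-0.6433)) = 0.505.
μ = -0.1165 − (-0.6433)·0.505 = 0.208.
CV = √(exp(σ²)−1) = √(exp(0.2549)−1) = 0.539.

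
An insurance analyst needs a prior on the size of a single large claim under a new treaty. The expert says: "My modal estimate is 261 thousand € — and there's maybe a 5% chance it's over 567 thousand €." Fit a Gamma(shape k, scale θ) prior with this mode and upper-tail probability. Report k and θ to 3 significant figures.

k ≈ 5.58, θ ≈ 57

Gamma(k,θ) with k>1 has mode (k−1)θ, so θ = 261/(k−1).
Need P(X < 567) = 0.95 with θ tied to k this way. Start at k = 2, θ = 261: P(X<567) ≈ 0.639.
Too low — raise k to concentrate. Iterating converges to k ≈ 5.58.
Then θ = 261/(5.58−1) ≈ 57.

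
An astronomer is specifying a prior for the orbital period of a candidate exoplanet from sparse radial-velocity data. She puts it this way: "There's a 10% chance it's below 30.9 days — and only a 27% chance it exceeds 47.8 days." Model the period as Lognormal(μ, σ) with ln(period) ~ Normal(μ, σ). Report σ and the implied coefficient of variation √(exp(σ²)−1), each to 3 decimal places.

σ ≈ 0.230, CV ≈ 0.233

If T ~ Lognormal(μ,σ) then ln T ~ Normal(μ,σ), so the p-quantile of ln T is μ + z_p·σ.
ln(30.9) = 3.431 and ln(47.8) = 3.867; z_{0.1} = -1.282, z_{0.73} = 0.6128.
σ = (3.867 − 3.431)/(0.6128 − (-1.282)) = 0.230.
μ = 3.431 − (-1.282)·0.230 = 3.726.
CV = √(exp(σ²)−1) = √(exp(0.0530)−1) = 0.233.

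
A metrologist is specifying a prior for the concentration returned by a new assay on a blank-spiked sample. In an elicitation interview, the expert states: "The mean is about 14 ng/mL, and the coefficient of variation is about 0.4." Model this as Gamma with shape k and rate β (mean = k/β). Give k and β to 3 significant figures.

For Gamma(k, rate β): mean = k/β, variance = k/β², so CV = 1/√k.
CV = 0.4, hence k = 1/CV² = 6.25.
Then β = k/mean = 6.25/14 = 0.446.

k ≈ 6.25, β ≈ 0.446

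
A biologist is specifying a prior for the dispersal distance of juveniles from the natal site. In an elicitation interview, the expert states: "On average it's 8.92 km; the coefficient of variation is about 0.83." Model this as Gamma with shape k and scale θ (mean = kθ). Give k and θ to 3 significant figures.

For Gamma(k, scale θ): mean = kθ, variance = kθ², so CV = 1/√k.
CV = 0.83, hence k = 1/CV² = 1.45.
Then θ = mean/k = 8.92/1.45 = 6.14.

k ≈ 1.45, θ ≈ 6.14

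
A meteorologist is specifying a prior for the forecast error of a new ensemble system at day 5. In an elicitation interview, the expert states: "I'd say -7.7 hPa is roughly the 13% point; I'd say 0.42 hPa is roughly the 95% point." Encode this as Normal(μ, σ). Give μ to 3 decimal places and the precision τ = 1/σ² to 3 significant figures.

μ = -4.400, τ = 0.116

For Normal(μ,σ), the p-quantile is μ + z_p·σ. Here z_{0.13} = -1.126, z_{0.95} = 1.645.
So -7.7 = μ − 1.126σ and 0.42 = μ + 1.645σ.
Subtracting: σ = (0.42 − -7.7)/(1.645 − (-1.126)) = 2.930.
Then μ = -7.7 − (-1.126)·2.930 = -4.400.
Precision τ = 1/σ² = 1/2.93² = 0.116.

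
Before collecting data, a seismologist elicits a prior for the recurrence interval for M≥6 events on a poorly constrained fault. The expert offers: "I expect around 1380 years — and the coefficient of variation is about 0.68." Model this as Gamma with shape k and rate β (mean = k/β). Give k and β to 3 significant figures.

k ≈ 2.16, β ≈ 0.00157

For Gamma(k, rate β): mean = k/β, variance = k/β², so CV = 1/√k.
CV = 0.68, hence k = 1/CV² = 2.16.
Then β = k/mean = 2.16/1380 = 0.00157.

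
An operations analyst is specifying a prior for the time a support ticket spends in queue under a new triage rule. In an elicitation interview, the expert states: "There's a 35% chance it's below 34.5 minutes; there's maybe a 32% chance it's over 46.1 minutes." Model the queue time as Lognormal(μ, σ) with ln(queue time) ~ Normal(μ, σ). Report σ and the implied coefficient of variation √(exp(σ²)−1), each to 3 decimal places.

σ ≈ 0.340, CV ≈ 0.350

If T ~ Lognormal(μ,σ) then ln T ~ Normal(μ,σ), so the p-quantile of ln T is μ + z_p·σ.
ln(34.5) = 3.541 and ln(46.1) = 3.831; z_{0.35} = -0.3853, z_{0.68} = 0.4677.
σ = (3.831 − 3.541)/(0.4677 − (-0.3853)) = 0.340.
μ = 3.541 − (-0.3853)·0.340 = 3.672.
CV = √(exp(σ²)−1) = √(exp(0.1155)−1) = 0.350.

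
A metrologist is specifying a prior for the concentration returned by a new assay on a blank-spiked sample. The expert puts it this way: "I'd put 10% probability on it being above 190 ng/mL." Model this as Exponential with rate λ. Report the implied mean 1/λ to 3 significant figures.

mean ≈ 82.5 ng/mL

P(T > 190.0) = e^(−λ·190.0) = 0.1, so λ = −ln(0.1)/190.0 = 0.0121.
Mean = 1/λ = 82.5 ng/mL.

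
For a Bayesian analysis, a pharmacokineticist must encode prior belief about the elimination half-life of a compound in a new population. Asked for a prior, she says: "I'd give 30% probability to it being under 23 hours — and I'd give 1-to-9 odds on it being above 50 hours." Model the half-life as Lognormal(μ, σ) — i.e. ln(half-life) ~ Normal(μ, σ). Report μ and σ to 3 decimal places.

If T ~ Lognormal(μ,σ) then ln T ~ Normal(μ,σ), so the p-quantile of ln T is μ + z_p·σ.
ln(23) = 3.135 and ln(50) = 3.912; z_{0.3} = -0.5244, z_{0.9} = 1.282.
σ = (3.912 − 3.135)/(1.282 − (-0.5244)) = 0.430.
μ = 3.135 − (-0.5244)·0.430 = 3.361.

μ ≈ 3.361, σ ≈ 0.430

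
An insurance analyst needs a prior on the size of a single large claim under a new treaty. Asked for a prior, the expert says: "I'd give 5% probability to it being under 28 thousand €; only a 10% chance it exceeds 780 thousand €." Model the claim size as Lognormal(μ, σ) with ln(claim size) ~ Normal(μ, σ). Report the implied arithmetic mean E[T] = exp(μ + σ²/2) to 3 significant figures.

If T ~ Lognormal(μ,σ) then ln T ~ Normal(μ,σ), so the p-quantile of ln T is μ + z_p·σ.
ln(28) = 3.332 and ln(780) = 6.659; z_{0.05} = -1.645, z_{0.9} = 1.282.
σ = (6.659 − 3.332)/(1.282 − (-1.645)) = 1.137.
μ = 3.332 − (-1.645)·1.137 = 5.202.
E[T] = exp(μ + σ²/2) = exp(5.202 + 0.6463) = 347 thousand €.

E[T] ≈ 347 thousand €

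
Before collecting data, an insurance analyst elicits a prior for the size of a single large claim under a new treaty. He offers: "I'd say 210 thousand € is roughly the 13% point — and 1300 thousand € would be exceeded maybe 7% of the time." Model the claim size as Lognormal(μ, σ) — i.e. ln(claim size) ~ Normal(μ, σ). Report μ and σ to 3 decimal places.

μ ≈ 6.136, σ ≈ 0.701

If T ~ Lognormal(μ,σ) then ln T ~ Normal(μ,σ), so the p-quantile of ln T is μ + z_p·σ.
ln(210) = 5.347 and ln(1300) = 7.17; z_{0.13} = -1.126, z_{0.93} = 1.476.
σ = (7.17 − 5.347)/(1.476 − (-1.126)) = 0.701.
μ = 5.347 − (-1.126)·0.701 = 6.136.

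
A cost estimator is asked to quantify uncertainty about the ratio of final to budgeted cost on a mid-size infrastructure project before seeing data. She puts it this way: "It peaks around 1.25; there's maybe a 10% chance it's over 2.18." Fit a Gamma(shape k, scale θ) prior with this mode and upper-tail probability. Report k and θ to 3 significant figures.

k ≈ 7.14, θ ≈ 0.204

Gamma(k,θ) with k>1 has mode (k−1)θ, so θ = 1.25/(k−1).
Need P(X < 2.18) = 0.9 with θ tied to k this way. Start at k = 2, θ = 1.25: P(X<2.18) ≈ 0.520.
Too low — raise k to concentrate. Iterating converges to k ≈ 7.14.
Then θ = 1.25/(7.14−1) ≈ 0.204.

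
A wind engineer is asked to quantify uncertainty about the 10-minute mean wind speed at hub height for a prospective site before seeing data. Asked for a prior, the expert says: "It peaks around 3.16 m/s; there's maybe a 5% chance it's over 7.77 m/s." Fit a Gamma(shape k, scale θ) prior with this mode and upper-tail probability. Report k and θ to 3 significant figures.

k ≈ 4.36, θ ≈ 0.94

Gamma(k,θ) with k>1 has mode (k−1)θ, so θ = 3.16/(k−1).
Need P(X < 7.77) = 0.95 with θ tied to k this way. Start at k = 2, θ = 3.16: P(X<7.77) ≈ 0.704.
Too low — raise k to concentrate. Iterating converges to k ≈ 4.36.
Then θ = 3.16/(4.36−1) ≈ 0.94.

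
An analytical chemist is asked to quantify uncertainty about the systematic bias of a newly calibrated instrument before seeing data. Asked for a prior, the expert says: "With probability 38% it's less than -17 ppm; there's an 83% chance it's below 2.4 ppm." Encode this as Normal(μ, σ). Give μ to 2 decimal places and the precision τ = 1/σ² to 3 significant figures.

The p-quantile of Normal(μ,σ) is μ + z_p·σ, with z_{0.38} = -0.3055 and z_{0.83} = 0.9542.
Eliminate σ: μ = (z₂·x₁ − z₁·x₂)/(z₂ − z₁) = (0.9542·-17 − (-0.3055)·2.4)/1.26 = -12.30.
Then σ = (x₂ − x₁)/(z₂ − z₁) = (2.4 − -17)/1.26 = 15.40.
Precision τ = 1/σ² = 1/15.4² = 0.00422.

μ = -12.30, τ = 0.00422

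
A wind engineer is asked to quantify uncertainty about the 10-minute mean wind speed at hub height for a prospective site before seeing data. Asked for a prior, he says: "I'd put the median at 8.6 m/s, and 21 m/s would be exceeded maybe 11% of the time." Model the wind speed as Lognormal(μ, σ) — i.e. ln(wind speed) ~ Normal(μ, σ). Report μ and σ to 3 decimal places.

μ ≈ 2.152, σ ≈ 0.728

If T ~ Lognormal(μ,σ) then ln T ~ Normal(μ,σ), so the p-quantile of ln T is μ + z_p·σ.
ln(8.6) = 2.152 and ln(21) = 3.045; z_{0.5} = 0, z_{0.89} = 1.227.
σ = (3.045 − 2.152)/(1.227 − (0)) = 0.728.
μ = 2.152 − (0)·0.728 = 2.152.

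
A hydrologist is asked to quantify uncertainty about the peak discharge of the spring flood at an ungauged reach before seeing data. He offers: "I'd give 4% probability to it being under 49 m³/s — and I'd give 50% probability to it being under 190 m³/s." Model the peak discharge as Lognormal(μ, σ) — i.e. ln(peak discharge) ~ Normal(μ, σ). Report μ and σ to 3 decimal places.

μ ≈ 5.247, σ ≈ 0.774

If T ~ Lognormal(μ,σ) then ln T ~ Normal(μ,σ), so the p-quantile of ln T is μ + z_p·σ.
ln(49) = 3.892 and ln(190) = 5.247; z_{0.04} = -1.751, z_{0.5} = 0.
σ = (5.247 − 3.892)/(0 − (-1.751)) = 0.774.
μ = 3.892 − (-1.751)·0.774 = 5.247.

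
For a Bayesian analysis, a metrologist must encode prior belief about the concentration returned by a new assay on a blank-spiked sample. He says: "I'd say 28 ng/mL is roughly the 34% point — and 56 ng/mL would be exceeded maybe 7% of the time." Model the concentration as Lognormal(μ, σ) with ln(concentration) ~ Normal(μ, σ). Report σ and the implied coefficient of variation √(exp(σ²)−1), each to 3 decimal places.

If T ~ Lognormal(μ,σ) then ln T ~ Normal(μ,σ), so the p-quantile of ln T is μ + z_p·σ.
ln(28) = 3.332 and ln(56) = 4.025; z_{0.34} = -0.4125, z_{0.93} = 1.476.
σ = (4.025 − 3.332)/(1.476 − (-0.4125)) = 0.367.
μ = 3.332 − (-0.4125)·0.367 = 3.484.
CV = √(exp(σ²)−1) = √(exp(0.1348)−1) = 0.380.

σ ≈ 0.367, CV ≈ 0.380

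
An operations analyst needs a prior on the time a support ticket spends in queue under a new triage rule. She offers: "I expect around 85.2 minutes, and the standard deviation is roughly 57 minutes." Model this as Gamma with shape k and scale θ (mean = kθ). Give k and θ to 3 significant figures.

For Gamma(k, scale θ): mean = kθ, variance = kθ², so CV = 1/√k.
CV = SD/mean = 57/85.2 = 0.669, hence k = 1/CV² = 2.23.
Then θ = mean/k = 85.2/2.23 = 38.1.

k ≈ 2.23, θ ≈ 38.1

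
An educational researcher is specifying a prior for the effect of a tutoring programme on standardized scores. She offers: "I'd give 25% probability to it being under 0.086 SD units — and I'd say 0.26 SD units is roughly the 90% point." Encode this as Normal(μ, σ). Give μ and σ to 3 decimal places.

μ = 0.146, σ = 0.089

For Normal(μ,σ), the p-quantile is μ + z_p·σ. Here z_{0.25} = -0.6745, z_{0.9} = 1.282.
So 0.086 = μ − 0.6745σ and 0.26 = μ + 1.282σ.
Subtracting: σ = (0.26 − 0.086)/(1.282 − (-0.6745)) = 0.089.
Then μ = 0.086 − (-0.6745)·0.089 = 0.146.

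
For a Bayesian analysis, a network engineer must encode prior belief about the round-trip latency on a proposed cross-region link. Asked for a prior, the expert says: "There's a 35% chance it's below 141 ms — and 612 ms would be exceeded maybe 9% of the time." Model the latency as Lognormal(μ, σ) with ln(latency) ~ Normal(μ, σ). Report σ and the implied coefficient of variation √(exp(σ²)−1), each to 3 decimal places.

σ ≈ 0.850, CV ≈ 1.030

If T ~ Lognormal(μ,σ) then ln T ~ Normal(μ,σ), so the p-quantile of ln T is μ + z_p·σ.
ln(141) = 4.949 and ln(612) = 6.417; z_{0.35} = -0.3853, z_{0.91} = 1.341.
σ = (6.417 − 4.949)/(1.341 − (-0.3853)) = 0.850.
μ = 4.949 − (-0.3853)·0.850 = 5.276.
CV = √(exp(σ²)−1) = √(exp(0.7233)−1) = 1.030.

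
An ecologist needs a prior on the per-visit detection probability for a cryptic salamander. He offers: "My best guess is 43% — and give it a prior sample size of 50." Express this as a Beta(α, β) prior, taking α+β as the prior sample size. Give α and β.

α = 21.5, β = 28.5

Under the effective-sample-size interpretation, Beta(α, β) has prior mean α/(α+β) and prior sample size α+β.
So α+β = 50 and α/(α+β) = 0.43, giving α = 0.43·50 = 21.5 and β = 50 − 21.5 = 28.5.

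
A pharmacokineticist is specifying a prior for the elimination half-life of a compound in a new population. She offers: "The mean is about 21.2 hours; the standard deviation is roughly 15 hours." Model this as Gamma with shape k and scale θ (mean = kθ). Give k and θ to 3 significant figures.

k ≈ 2, θ ≈ 10.6

For Gamma(k, scale θ): mean = kθ, variance = kθ², so CV = 1/√k.
CV = SD/mean = 15/21.2 = 0.7075, hence k = 1/CV² = 2.
Then θ = mean/k = 21.2/2 = 10.6.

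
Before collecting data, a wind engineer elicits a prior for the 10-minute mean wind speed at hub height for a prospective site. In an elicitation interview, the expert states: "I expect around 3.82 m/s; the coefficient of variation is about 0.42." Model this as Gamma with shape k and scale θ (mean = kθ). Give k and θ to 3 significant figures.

k ≈ 5.67, θ ≈ 0.674

For Gamma(k, scale θ): mean = kθ, variance = kθ², so CV = 1/√k.
CV = 0.42, hence k = 1/CV² = 5.67.
Then θ = mean/k = 3.82/5.67 = 0.674.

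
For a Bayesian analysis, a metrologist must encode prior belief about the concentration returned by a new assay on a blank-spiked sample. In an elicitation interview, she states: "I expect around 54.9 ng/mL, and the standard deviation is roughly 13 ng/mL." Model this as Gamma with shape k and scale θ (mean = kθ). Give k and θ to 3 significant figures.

For Gamma(k, scale θ): mean = kθ, variance = kθ², so CV = 1/√k.
CV = SD/mean = 13/54.9 = 0.2368, hence k = 1/CV² = 17.8.
Then θ = mean/k = 54.9/17.8 = 3.08.

k ≈ 17.8, θ ≈ 3.08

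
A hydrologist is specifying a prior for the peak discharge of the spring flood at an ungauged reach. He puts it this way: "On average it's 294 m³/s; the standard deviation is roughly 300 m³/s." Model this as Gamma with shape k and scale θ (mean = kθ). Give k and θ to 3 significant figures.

k ≈ 0.96, θ ≈ 306

For Gamma(k, scale θ): mean = kθ, variance = kθ², so CV = 1/√k.
CV = SD/mean = 300/294 = 1.02, hence k = 1/CV² = 0.96.
Then θ = mean/k = 294/0.96 = 306.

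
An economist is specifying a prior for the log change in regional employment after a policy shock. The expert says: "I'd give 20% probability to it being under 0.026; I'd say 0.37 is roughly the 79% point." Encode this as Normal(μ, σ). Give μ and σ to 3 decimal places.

μ = 0.202, σ = 0.209

The p-quantile of Normal(μ,σ) is μ + z_p·σ, with z_{0.2} = -0.8416 and z_{0.79} = 0.8064.
Eliminate σ: μ = (z₂·x₁ − z₁·x₂)/(z₂ − z₁) = (0.8064·0.026 − (-0.8416)·0.37)/1.648 = 0.202.
Then σ = (x₂ − x₁)/(z₂ − z₁) = (0.37 − 0.026)/1.648 = 0.209.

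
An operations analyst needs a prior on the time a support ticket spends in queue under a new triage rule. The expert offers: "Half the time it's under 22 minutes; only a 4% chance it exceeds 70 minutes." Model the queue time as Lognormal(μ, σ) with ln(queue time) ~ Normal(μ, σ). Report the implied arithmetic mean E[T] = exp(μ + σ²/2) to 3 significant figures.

If T ~ Lognormal(μ,σ) then ln T ~ Normal(μ,σ), so the p-quantile of ln T is μ + z_p·σ.
ln(22) = 3.091 and ln(70) = 4.248; z_{0.5} = 0, z_{0.96} = 1.751.
σ = (4.248 − 3.091)/(1.751 − (0)) = 0.661.
μ = 3.091 − (0)·0.661 = 3.091.
E[T] = exp(μ + σ²/2) = exp(3.091 + 0.2186) = 27.4 minutes.

E[T] ≈ 27.4 minutes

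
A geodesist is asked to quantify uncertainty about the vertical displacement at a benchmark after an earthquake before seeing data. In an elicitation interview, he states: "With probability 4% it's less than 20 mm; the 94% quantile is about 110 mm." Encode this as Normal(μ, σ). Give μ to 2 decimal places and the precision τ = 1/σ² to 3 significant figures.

The p-quantile of Normal(μ,σ) is μ + z_p·σ, with z_{0.04} = -1.751 and z_{0.94} = 1.555.
Eliminate σ: μ = (z₂·x₁ − z₁·x₂)/(z₂ − z₁) = (1.555·20 − (-1.751)·110)/3.305 = 67.67.
Then σ = (x₂ − x₁)/(z₂ − z₁) = (110 − 20)/3.305 = 27.23.
Precision τ = 1/σ² = 1/27.23² = 0.00135.

μ = 67.67, τ = 0.00135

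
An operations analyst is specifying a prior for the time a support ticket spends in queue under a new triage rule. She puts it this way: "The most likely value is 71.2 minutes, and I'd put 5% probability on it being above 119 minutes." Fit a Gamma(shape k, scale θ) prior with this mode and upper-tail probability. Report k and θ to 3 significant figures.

k ≈ 11.6, θ ≈ 6.73

Gamma(k,θ) with k>1 has mode (k−1)θ, so θ = 71.2/(k−1).
Need P(X < 119) = 0.95 with θ tied to k this way. Start at k = 2, θ = 71.2: P(X<119) ≈ 0.498.
Too low — raise k to concentrate. Iterating converges to k ≈ 11.6.
Then θ = 71.2/(11.6−1) ≈ 6.73.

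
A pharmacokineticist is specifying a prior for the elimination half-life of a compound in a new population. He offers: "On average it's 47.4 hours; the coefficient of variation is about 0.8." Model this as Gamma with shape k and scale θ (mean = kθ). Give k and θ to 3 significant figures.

k ≈ 1.56, θ ≈ 30.3

For Gamma(k, scale θ): mean = kθ, variance = kθ², so CV = 1/√k.
CV = 0.8, hence k = 1/CV² = 1.56.
Then θ = mean/k = 47.4/1.56 = 30.3.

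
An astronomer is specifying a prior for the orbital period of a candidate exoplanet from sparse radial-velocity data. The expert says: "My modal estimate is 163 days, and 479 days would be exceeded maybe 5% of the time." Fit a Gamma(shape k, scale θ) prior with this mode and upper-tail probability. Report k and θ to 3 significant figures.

Gamma(k,θ) with k>1 has mode (k−1)θ, so θ = 163/(k−1).
Need P(X < 479) = 0.95 with θ tied to k this way. Start at k = 2, θ = 163: P(X<479) ≈ 0.791.
Too low — raise k to concentrate. Iterating converges to k ≈ 3.29.
Then θ = 163/(3.29−1) ≈ 71.3.

k ≈ 3.29, θ ≈ 71.3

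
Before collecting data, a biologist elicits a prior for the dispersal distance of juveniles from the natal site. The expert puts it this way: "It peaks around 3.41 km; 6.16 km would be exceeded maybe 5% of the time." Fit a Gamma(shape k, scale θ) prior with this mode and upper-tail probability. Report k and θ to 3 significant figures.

k ≈ 8.97, θ ≈ 0.428

Gamma(k,θ) with k>1 has mode (k−1)θ, so θ = 3.41/(k−1).
Need P(X < 6.16) = 0.95 with θ tied to k this way. Start at k = 2, θ = 3.41: P(X<6.16) ≈ 0.539.
Too low — raise k to concentrate. Iterating converges to k ≈ 8.97.
Then θ = 3.41/(8.97−1) ≈ 0.428.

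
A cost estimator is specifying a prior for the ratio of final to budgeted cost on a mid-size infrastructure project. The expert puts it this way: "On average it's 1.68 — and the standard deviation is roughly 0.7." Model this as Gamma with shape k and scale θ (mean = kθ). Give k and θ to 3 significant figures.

For Gamma(k, scale θ): mean = kθ, variance = kθ², so CV = 1/√k.
CV = SD/mean = 0.7/1.68 = 0.4167, hence k = 1/CV² = 5.76.
Then θ = mean/k = 1.68/5.76 = 0.292.

k ≈ 5.76, θ ≈ 0.292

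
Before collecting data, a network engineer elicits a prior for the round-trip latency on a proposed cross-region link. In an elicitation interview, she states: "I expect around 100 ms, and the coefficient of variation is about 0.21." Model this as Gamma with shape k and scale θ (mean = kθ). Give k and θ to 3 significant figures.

For Gamma(k, scale θ): mean = kθ, variance = kθ², so CV = 1/√k.
CV = 0.21, hence k = 1/CV² = 22.7.
Then θ = mean/k = 100/22.7 = 4.41.

k ≈ 22.7, θ ≈ 4.41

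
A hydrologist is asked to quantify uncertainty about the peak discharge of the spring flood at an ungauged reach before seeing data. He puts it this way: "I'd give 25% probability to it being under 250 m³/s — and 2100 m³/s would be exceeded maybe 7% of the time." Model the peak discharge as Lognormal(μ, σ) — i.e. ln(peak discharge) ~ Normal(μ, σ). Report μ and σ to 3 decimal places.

If T ~ Lognormal(μ,σ) then ln T ~ Normal(μ,σ), so the p-quantile of ln T is μ + z_p·σ.
ln(250) = 5.521 and ln(2100) = 7.65; z_{0.25} = -0.6745, z_{0.93} = 1.476.
σ = (7.65 − 5.521)/(1.476 − (-0.6745)) = 0.990.
μ = 5.521 − (-0.6745)·0.990 = 6.189.

μ ≈ 6.189, σ ≈ 0.990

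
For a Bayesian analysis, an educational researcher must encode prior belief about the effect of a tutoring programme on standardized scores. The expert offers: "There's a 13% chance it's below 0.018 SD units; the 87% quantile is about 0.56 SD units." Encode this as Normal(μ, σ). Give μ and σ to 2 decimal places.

μ = 0.29, σ = 0.24

For Normal(μ,σ), the p-quantile is μ + z_p·σ. Here z_{0.13} = -1.126, z_{0.87} = 1.126.
So 0.018 = μ − 1.126σ and 0.56 = μ + 1.126σ.
Subtracting: σ = (0.56 − 0.018)/(1.126 − (-1.126)) = 0.24.
Then μ = 0.018 − (-1.126)·0.24 = 0.29.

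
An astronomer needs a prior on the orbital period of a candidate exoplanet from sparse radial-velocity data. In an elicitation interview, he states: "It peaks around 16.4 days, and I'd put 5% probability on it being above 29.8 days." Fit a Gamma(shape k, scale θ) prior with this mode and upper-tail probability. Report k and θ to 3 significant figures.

k ≈ 8.81, θ ≈ 2.1

Gamma(k,θ) with k>1 has mode (k−1)θ, so θ = 16.4/(k−1).
Need P(X < 29.8) = 0.95 with θ tied to k this way. Start at k = 2, θ = 16.4: P(X<29.8) ≈ 0.542.
Too low — raise k to concentrate. Iterating converges to k ≈ 8.81.
Then θ = 16.4/(8.81−1) ≈ 2.1.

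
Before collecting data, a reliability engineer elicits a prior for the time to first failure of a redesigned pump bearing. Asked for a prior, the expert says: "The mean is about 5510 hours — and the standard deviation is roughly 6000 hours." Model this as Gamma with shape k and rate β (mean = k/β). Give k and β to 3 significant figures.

k ≈ 0.843, β ≈ 0.000153

For Gamma(k, rate β): mean = k/β, variance = k/β², so CV = 1/√k.
CV = SD/mean = 6000/5510 = 1.089, hence k = 1/CV² = 0.843.
Then β = k/mean = 0.843/5510 = 0.000153.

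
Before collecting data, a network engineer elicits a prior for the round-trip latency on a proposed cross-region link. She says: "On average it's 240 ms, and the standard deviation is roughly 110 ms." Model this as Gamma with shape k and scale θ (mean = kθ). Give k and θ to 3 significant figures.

k ≈ 4.76, θ ≈ 50.4

For Gamma(k, scale θ): mean = kθ, variance = kθ², so CV = 1/√k.
CV = SD/mean = 110/240 = 0.4583, hence k = 1/CV² = 4.76.
Then θ = mean/k = 240/4.76 = 50.4.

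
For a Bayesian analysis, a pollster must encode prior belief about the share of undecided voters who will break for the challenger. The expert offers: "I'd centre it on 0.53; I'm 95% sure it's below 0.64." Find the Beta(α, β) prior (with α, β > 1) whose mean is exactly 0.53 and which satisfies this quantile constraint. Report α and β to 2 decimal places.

α ≈ 28.72, β ≈ 25.47

With mean 0.53 fixed, write α = 0.53s, β = 0.47s where s = α+β.
Need P(θ < 0.64) = 0.95 under Beta(0.53s, 0.47s). Normal approximation: (q−m)/√(m(1−m)/s) ≈ z_{0.95} = 1.64, so s ≈ 0.53·0.47·(1.64)²/(0.64−0.53)² = 55.7.
At s = 55.7: P(θ<0.64) ≈ 0.952. Adjusting to match 0.95 gives s ≈ 54.19.
So α = 0.53·54.19 ≈ 28.72, β = 0.47·54.19 ≈ 25.47.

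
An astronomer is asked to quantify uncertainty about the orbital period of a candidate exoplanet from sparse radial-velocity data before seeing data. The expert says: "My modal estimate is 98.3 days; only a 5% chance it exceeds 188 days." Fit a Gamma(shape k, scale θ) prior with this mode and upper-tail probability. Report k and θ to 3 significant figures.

k ≈ 7.61, θ ≈ 14.9

Gamma(k,θ) with k>1 has mode (k−1)θ, so θ = 98.3/(k−1).
Need P(X < 188) = 0.95 with θ tied to k this way. Start at k = 2, θ = 98.3: P(X<188) ≈ 0.570.
Too low — raise k to concentrate. Iterating converges to k ≈ 7.61.
Then θ = 98.3/(7.61−1) ≈ 14.9.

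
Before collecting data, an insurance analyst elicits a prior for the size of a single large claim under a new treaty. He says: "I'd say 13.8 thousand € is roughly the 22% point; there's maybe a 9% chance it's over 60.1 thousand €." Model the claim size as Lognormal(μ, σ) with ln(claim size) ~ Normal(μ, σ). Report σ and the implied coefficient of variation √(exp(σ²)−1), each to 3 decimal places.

σ ≈ 0.696, CV ≈ 0.790

If T ~ Lognormal(μ,σ) then ln T ~ Normal(μ,σ), so the p-quantile of ln T is μ + z_p·σ.
ln(13.8) = 2.625 and ln(60.1) = 4.096; z_{0.22} = -0.7722, z_{0.91} = 1.341.
σ = (4.096 − 2.625)/(1.341 − (-0.7722)) = 0.696.
μ = 2.625 − (-0.7722)·0.696 = 3.162.
CV = √(exp(σ²)−1) = √(exp(0.4849)−1) = 0.790.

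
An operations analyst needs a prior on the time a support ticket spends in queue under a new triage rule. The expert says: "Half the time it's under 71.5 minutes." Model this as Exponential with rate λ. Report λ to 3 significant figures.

λ ≈ 0.00969

Exponential median = ln 2 / λ, so λ = ln 2 / 71.5 = 0.00969.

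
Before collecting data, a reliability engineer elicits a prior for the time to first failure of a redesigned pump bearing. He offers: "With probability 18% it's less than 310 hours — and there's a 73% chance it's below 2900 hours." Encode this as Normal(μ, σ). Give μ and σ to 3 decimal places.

For Normal(μ,σ), the p-quantile is μ + z_p·σ. Here z_{0.18} = -0.9154, z_{0.73} = 0.6128.
So 310 = μ − 0.9154σ and 2900 = μ + 0.6128σ.
Subtracting: σ = (2900 − 310)/(0.6128 − (-0.9154)) = 1694.829.
Then μ = 310 − (-0.9154)·1694.829 = 1861.387.

μ = 1861.387, σ = 1694.829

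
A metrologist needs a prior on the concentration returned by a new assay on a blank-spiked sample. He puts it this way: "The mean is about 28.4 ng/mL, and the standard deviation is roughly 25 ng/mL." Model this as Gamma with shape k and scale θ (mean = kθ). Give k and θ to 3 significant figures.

For Gamma(k, scale θ): mean = kθ, variance = kθ², so CV = 1/√k.
CV = SD/mean = 25/28.4 = 0.8803, hence k = 1/CV² = 1.29.
Then θ = mean/k = 28.4/1.29 = 22.

k ≈ 1.29, θ ≈ 22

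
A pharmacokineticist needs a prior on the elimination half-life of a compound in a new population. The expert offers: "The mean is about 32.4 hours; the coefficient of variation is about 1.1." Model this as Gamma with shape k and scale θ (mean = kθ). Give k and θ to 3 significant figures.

For Gamma(k, scale θ): mean = kθ, variance = kθ², so CV = 1/√k.
CV = 1.1, hence k = 1/CV² = 0.826.
Then θ = mean/k = 32.4/0.826 = 39.2.

k ≈ 0.826, θ ≈ 39.2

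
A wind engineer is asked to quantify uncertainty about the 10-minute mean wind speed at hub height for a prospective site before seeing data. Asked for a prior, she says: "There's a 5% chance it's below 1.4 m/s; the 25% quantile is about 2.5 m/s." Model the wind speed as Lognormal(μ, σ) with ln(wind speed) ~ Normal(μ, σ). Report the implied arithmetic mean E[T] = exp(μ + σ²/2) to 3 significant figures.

If T ~ Lognormal(μ,σ) then ln T ~ Normal(μ,σ), so the p-quantile of ln T is μ + z_p·σ.
ln(1.4) = 0.3365 and ln(2.5) = 0.9163; z_{0.05} = -1.645, z_{0.25} = -0.6745.
σ = (0.9163 − 0.3365)/(-0.6745 − (-1.645)) = 0.598.
μ = 0.3365 − (-1.645)·0.598 = 1.319.
E[T] = exp(μ + σ²/2) = exp(1.319 + 0.1785) = 4.47 m/s.

E[T] ≈ 4.47 m/s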